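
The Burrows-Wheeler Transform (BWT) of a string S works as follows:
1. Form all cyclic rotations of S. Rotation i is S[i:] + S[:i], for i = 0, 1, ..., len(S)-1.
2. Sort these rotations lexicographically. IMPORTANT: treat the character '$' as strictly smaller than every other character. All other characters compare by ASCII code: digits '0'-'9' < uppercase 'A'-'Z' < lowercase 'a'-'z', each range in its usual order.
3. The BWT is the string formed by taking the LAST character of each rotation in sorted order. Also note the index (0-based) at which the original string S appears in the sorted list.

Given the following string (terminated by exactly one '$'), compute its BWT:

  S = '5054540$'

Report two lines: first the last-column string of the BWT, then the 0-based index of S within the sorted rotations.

Answer: 04555$40
5

Derivation:
All 8 rotations (rotation i = S[i:]+S[:i]):
  rot[0] = 5054540$
  rot[1] = 054540$5
  rot[2] = 54540$50
  rot[3] = 4540$505
  rot[4] = 540$5054
  rot[5] = 40$50545
  rot[6] = 0$505454
  rot[7] = $5054540
Sorted (with $ < everything):
  sorted[0] = $5054540  (last char: '0')
  sorted[1] = 0$505454  (last char: '4')
  sorted[2] = 054540$5  (last char: '5')
  sorted[3] = 40$50545  (last char: '5')
  sorted[4] = 4540$505  (last char: '5')
  sorted[5] = 5054540$  (last char: '$')
  sorted[6] = 540$5054  (last char: '4')
  sorted[7] = 54540$50  (last char: '0')
Last column: 04555$40
Original string S is at sorted index 5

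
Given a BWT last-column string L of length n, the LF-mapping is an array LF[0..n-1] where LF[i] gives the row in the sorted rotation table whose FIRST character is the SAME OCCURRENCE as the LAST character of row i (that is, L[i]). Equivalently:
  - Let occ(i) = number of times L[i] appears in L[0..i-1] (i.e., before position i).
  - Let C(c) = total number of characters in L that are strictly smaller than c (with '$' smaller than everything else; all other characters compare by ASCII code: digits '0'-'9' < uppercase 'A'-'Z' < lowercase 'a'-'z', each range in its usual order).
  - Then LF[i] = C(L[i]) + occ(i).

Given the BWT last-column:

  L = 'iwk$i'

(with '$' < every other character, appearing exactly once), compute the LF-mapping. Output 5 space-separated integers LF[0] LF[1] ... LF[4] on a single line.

Answer: 1 4 3 0 2

Derivation:
Char counts: '$':1, 'i':2, 'k':1, 'w':1
C (first-col start): C('$')=0, C('i')=1, C('k')=3, C('w')=4
L[0]='i': occ=0, LF[0]=C('i')+0=1+0=1
L[1]='w': occ=0, LF[1]=C('w')+0=4+0=4
L[2]='k': occ=0, LF[2]=C('k')+0=3+0=3
L[3]='$': occ=0, LF[3]=C('$')+0=0+0=0
L[4]='i': occ=1, LF[4]=C('i')+1=1+1=2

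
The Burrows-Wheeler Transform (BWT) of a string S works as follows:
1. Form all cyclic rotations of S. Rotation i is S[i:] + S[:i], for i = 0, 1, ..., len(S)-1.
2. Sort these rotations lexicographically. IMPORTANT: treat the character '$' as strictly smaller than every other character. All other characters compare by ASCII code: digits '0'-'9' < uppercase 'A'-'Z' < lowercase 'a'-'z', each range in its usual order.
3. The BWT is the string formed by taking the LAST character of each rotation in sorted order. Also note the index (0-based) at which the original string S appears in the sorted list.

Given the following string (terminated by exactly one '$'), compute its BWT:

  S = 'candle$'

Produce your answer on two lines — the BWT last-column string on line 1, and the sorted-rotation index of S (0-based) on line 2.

Answer: ec$nlda
2

Derivation:
All 7 rotations (rotation i = S[i:]+S[:i]):
  rot[0] = candle$
  rot[1] = andle$c
  rot[2] = ndle$ca
  rot[3] = dle$can
  rot[4] = le$cand
  rot[5] = e$candl
  rot[6] = $candle
Sorted (with $ < everything):
  sorted[0] = $candle  (last char: 'e')
  sorted[1] = andle$c  (last char: 'c')
  sorted[2] = candle$  (last char: '$')
  sorted[3] = dle$can  (last char: 'n')
  sorted[4] = e$candl  (last char: 'l')
  sorted[5] = le$cand  (last char: 'd')
  sorted[6] = ndle$ca  (last char: 'a')
Last column: ec$nlda
Original string S is at sorted index 2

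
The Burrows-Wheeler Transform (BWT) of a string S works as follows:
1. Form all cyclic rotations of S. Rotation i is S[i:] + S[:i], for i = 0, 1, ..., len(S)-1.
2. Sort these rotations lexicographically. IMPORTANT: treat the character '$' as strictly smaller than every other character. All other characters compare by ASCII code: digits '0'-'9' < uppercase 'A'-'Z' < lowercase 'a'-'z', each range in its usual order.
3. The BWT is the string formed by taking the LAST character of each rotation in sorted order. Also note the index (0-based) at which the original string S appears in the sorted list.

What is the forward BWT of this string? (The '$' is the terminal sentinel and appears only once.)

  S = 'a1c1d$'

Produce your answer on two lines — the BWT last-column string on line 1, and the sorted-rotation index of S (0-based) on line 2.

All 6 rotations (rotation i = S[i:]+S[:i]):
  rot[0] = a1c1d$
  rot[1] = 1c1d$a
  rot[2] = c1d$a1
  rot[3] = 1d$a1c
  rot[4] = d$a1c1
  rot[5] = $a1c1d
Sorted (with $ < everything):
  sorted[0] = $a1c1d  (last char: 'd')
  sorted[1] = 1c1d$a  (last char: 'a')
  sorted[2] = 1d$a1c  (last char: 'c')
  sorted[3] = a1c1d$  (last char: '$')
  sorted[4] = c1d$a1  (last char: '1')
  sorted[5] = d$a1c1  (last char: '1')
Last column: dac$11
Original string S is at sorted index 3

Answer: dac$11
3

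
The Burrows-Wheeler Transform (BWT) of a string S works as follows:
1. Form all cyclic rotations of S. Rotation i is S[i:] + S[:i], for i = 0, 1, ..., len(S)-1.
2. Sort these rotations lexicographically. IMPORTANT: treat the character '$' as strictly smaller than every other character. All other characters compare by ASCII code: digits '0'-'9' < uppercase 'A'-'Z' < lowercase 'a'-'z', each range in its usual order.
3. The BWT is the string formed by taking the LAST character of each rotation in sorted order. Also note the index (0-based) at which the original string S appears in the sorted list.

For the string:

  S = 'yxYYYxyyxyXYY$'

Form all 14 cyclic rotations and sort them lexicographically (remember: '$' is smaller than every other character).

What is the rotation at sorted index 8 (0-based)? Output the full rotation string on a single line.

Answer: xyXYY$yxYYYxyy

Derivation:
All 14 rotations (rotation i = S[i:]+S[:i]):
  rot[0] = yxYYYxyyxyXYY$
  rot[1] = xYYYxyyxyXYY$y
  rot[2] = YYYxyyxyXYY$yx
  rot[3] = YYxyyxyXYY$yxY
  rot[4] = YxyyxyXYY$yxYY
  rot[5] = xyyxyXYY$yxYYY
  rot[6] = yyxyXYY$yxYYYx
  rot[7] = yxyXYY$yxYYYxy
  rot[8] = xyXYY$yxYYYxyy
  rot[9] = yXYY$yxYYYxyyx
  rot[10] = XYY$yxYYYxyyxy
  rot[11] = YY$yxYYYxyyxyX
  rot[12] = Y$yxYYYxyyxyXY
  rot[13] = $yxYYYxyyxyXYY
Sorted (with $ < everything):
  sorted[0] = $yxYYYxyyxyXYY
  sorted[1] = XYY$yxYYYxyyxy
  sorted[2] = Y$yxYYYxyyxyXY
  sorted[3] = YY$yxYYYxyyxyX
  sorted[4] = YYYxyyxyXYY$yx
  sorted[5] = YYxyyxyXYY$yxY
  sorted[6] = YxyyxyXYY$yxYY
  sorted[7] = xYYYxyyxyXYY$y
  sorted[8] = xyXYY$yxYYYxyy
  sorted[9] = xyyxyXYY$yxYYY
  sorted[10] = yXYY$yxYYYxyyx
  sorted[11] = yxYYYxyyxyXYY$
  sorted[12] = yxyXYY$yxYYYxy
  sorted[13] = yyxyXYY$yxYYYx
sorted[8] = xyXYY$yxYYYxyy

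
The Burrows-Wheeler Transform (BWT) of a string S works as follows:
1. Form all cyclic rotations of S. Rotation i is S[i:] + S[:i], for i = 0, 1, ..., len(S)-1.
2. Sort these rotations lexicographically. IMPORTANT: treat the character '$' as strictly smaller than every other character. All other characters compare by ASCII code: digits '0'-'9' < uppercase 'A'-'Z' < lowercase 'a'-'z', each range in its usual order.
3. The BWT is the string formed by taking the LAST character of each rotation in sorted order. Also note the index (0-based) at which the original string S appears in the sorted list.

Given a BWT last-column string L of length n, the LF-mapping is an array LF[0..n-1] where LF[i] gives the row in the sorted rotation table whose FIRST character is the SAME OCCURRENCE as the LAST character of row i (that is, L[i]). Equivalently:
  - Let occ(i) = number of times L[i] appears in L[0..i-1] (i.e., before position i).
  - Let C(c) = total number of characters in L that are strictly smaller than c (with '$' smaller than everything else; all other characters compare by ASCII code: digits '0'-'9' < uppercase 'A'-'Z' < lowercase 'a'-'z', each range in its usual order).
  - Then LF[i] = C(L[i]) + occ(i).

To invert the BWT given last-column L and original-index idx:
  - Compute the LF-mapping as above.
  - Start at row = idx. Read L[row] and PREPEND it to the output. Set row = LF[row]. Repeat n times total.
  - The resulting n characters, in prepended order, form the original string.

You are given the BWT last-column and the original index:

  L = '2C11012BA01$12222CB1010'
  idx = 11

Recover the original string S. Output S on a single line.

Answer: 1C00C2222210BA11B11012$

Derivation:
LF mapping: 12 21 5 6 1 7 13 19 18 2 8 0 9 14 15 16 17 22 20 10 3 11 4
Walk LF starting at row 11, prepending L[row]:
  step 1: row=11, L[11]='$', prepend. Next row=LF[11]=0
  step 2: row=0, L[0]='2', prepend. Next row=LF[0]=12
  step 3: row=12, L[12]='1', prepend. Next row=LF[12]=9
  step 4: row=9, L[9]='0', prepend. Next row=LF[9]=2
  step 5: row=2, L[2]='1', prepend. Next row=LF[2]=5
  step 6: row=5, L[5]='1', prepend. Next row=LF[5]=7
  step 7: row=7, L[7]='B', prepend. Next row=LF[7]=19
  step 8: row=19, L[19]='1', prepend. Next row=LF[19]=10
  step 9: row=10, L[10]='1', prepend. Next row=LF[10]=8
  step 10: row=8, L[8]='A', prepend. Next row=LF[8]=18
  step 11: row=18, L[18]='B', prepend. Next row=LF[18]=20
  step 12: row=20, L[20]='0', prepend. Next row=LF[20]=3
  step 13: row=3, L[3]='1', prepend. Next row=LF[3]=6
  step 14: row=6, L[6]='2', prepend. Next row=LF[6]=13
  step 15: row=13, L[13]='2', prepend. Next row=LF[13]=14
  step 16: row=14, L[14]='2', prepend. Next row=LF[14]=15
  step 17: row=15, L[15]='2', prepend. Next row=LF[15]=16
  step 18: row=16, L[16]='2', prepend. Next row=LF[16]=17
  step 19: row=17, L[17]='C', prepend. Next row=LF[17]=22
  step 20: row=22, L[22]='0', prepend. Next row=LF[22]=4
  step 21: row=4, L[4]='0', prepend. Next row=LF[4]=1
  step 22: row=1, L[1]='C', prepend. Next row=LF[1]=21
  step 23: row=21, L[21]='1', prepend. Next row=LF[21]=11
Reversed output: 1C00C2222210BA11B11012$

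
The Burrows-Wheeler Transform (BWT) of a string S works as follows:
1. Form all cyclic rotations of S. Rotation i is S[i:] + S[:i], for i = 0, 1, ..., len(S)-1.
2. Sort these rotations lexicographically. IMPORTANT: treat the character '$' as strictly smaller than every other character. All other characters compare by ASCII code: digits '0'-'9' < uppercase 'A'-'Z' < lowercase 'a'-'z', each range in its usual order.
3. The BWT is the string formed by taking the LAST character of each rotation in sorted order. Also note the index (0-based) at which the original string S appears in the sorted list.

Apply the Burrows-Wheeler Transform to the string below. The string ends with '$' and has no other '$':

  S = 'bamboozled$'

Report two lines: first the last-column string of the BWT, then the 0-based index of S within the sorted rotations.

Answer: db$melzaboo
2

Derivation:
All 11 rotations (rotation i = S[i:]+S[:i]):
  rot[0] = bamboozled$
  rot[1] = amboozled$b
  rot[2] = mboozled$ba
  rot[3] = boozled$bam
  rot[4] = oozled$bamb
  rot[5] = ozled$bambo
  rot[6] = zled$bamboo
  rot[7] = led$bambooz
  rot[8] = ed$bamboozl
  rot[9] = d$bamboozle
  rot[10] = $bamboozled
Sorted (with $ < everything):
  sorted[0] = $bamboozled  (last char: 'd')
  sorted[1] = amboozled$b  (last char: 'b')
  sorted[2] = bamboozled$  (last char: '$')
  sorted[3] = boozled$bam  (last char: 'm')
  sorted[4] = d$bamboozle  (last char: 'e')
  sorted[5] = ed$bamboozl  (last char: 'l')
  sorted[6] = led$bambooz  (last char: 'z')
  sorted[7] = mboozled$ba  (last char: 'a')
  sorted[8] = oozled$bamb  (last char: 'b')
  sorted[9] = ozled$bambo  (last char: 'o')
  sorted[10] = zled$bamboo  (last char: 'o')
Last column: db$melzaboo
Original string S is at sorted index 2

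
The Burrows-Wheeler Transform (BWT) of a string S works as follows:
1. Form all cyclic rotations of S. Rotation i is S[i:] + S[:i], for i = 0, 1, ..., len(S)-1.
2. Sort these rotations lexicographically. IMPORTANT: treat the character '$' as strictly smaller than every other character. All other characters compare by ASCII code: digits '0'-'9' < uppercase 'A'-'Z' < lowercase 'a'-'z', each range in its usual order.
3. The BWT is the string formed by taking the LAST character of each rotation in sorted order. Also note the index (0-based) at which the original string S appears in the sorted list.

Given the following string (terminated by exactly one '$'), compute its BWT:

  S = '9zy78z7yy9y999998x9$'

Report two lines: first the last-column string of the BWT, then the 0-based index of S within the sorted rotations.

All 20 rotations (rotation i = S[i:]+S[:i]):
  rot[0] = 9zy78z7yy9y999998x9$
  rot[1] = zy78z7yy9y999998x9$9
  rot[2] = y78z7yy9y999998x9$9z
  rot[3] = 78z7yy9y999998x9$9zy
  rot[4] = 8z7yy9y999998x9$9zy7
  rot[5] = z7yy9y999998x9$9zy78
  rot[6] = 7yy9y999998x9$9zy78z
  rot[7] = yy9y999998x9$9zy78z7
  rot[8] = y9y999998x9$9zy78z7y
  rot[9] = 9y999998x9$9zy78z7yy
  rot[10] = y999998x9$9zy78z7yy9
  rot[11] = 999998x9$9zy78z7yy9y
  rot[12] = 99998x9$9zy78z7yy9y9
  rot[13] = 9998x9$9zy78z7yy9y99
  rot[14] = 998x9$9zy78z7yy9y999
  rot[15] = 98x9$9zy78z7yy9y9999
  rot[16] = 8x9$9zy78z7yy9y99999
  rot[17] = x9$9zy78z7yy9y999998
  rot[18] = 9$9zy78z7yy9y999998x
  rot[19] = $9zy78z7yy9y999998x9
Sorted (with $ < everything):
  sorted[0] = $9zy78z7yy9y999998x9  (last char: '9')
  sorted[1] = 78z7yy9y999998x9$9zy  (last char: 'y')
  sorted[2] = 7yy9y999998x9$9zy78z  (last char: 'z')
  sorted[3] = 8x9$9zy78z7yy9y99999  (last char: '9')
  sorted[4] = 8z7yy9y999998x9$9zy7  (last char: '7')
  sorted[5] = 9$9zy78z7yy9y999998x  (last char: 'x')
  sorted[6] = 98x9$9zy78z7yy9y9999  (last char: '9')
  sorted[7] = 998x9$9zy78z7yy9y999  (last char: '9')
  sorted[8] = 9998x9$9zy78z7yy9y99  (last char: '9')
  sorted[9] = 99998x9$9zy78z7yy9y9  (last char: '9')
  sorted[10] = 999998x9$9zy78z7yy9y  (last char: 'y')
  sorted[11] = 9y999998x9$9zy78z7yy  (last char: 'y')
  sorted[12] = 9zy78z7yy9y999998x9$  (last char: '$')
  sorted[13] = x9$9zy78z7yy9y999998  (last char: '8')
  sorted[14] = y78z7yy9y999998x9$9z  (last char: 'z')
  sorted[15] = y999998x9$9zy78z7yy9  (last char: '9')
  sorted[16] = y9y999998x9$9zy78z7y  (last char: 'y')
  sorted[17] = yy9y999998x9$9zy78z7  (last char: '7')
  sorted[18] = z7yy9y999998x9$9zy78  (last char: '8')
  sorted[19] = zy78z7yy9y999998x9$9  (last char: '9')
Last column: 9yz97x9999yy$8z9y789
Original string S is at sorted index 12

Answer: 9yz97x9999yy$8z9y789
12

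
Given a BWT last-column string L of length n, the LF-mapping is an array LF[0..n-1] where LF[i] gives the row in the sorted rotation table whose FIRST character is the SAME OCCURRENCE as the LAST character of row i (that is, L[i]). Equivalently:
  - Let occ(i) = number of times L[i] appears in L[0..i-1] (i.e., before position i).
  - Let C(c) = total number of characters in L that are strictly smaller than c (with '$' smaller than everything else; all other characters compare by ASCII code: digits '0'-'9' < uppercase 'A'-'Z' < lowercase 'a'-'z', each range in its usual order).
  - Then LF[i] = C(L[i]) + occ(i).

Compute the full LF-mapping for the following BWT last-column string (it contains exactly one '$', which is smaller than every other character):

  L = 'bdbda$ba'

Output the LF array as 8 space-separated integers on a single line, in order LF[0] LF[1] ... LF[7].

Answer: 3 6 4 7 1 0 5 2

Derivation:
Char counts: '$':1, 'a':2, 'b':3, 'd':2
C (first-col start): C('$')=0, C('a')=1, C('b')=3, C('d')=6
L[0]='b': occ=0, LF[0]=C('b')+0=3+0=3
L[1]='d': occ=0, LF[1]=C('d')+0=6+0=6
L[2]='b': occ=1, LF[2]=C('b')+1=3+1=4
L[3]='d': occ=1, LF[3]=C('d')+1=6+1=7
L[4]='a': occ=0, LF[4]=C('a')+0=1+0=1
L[5]='$': occ=0, LF[5]=C('$')+0=0+0=0
L[6]='b': occ=2, LF[6]=C('b')+2=3+2=5
L[7]='a': occ=1, LF[7]=C('a')+1=1+1=2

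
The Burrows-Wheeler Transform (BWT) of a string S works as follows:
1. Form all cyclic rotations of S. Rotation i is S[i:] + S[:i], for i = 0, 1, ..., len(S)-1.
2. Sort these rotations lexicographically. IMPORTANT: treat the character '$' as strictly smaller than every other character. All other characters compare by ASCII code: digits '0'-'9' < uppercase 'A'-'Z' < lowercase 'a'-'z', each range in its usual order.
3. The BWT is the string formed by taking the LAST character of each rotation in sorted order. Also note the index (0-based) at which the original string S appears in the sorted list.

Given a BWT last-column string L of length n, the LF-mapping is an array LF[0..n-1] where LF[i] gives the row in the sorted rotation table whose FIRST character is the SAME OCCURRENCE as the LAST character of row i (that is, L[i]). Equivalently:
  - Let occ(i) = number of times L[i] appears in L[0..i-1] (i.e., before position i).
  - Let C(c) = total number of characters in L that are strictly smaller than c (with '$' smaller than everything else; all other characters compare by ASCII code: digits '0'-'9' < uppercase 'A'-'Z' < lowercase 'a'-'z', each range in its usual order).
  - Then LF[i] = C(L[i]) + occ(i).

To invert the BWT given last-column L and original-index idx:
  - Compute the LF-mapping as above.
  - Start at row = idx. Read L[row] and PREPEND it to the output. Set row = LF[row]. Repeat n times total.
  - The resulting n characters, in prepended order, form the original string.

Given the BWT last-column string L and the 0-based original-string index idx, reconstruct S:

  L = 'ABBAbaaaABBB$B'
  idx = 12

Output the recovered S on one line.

LF mapping: 1 4 5 2 13 10 11 12 3 6 7 8 0 9
Walk LF starting at row 12, prepending L[row]:
  step 1: row=12, L[12]='$', prepend. Next row=LF[12]=0
  step 2: row=0, L[0]='A', prepend. Next row=LF[0]=1
  step 3: row=1, L[1]='B', prepend. Next row=LF[1]=4
  step 4: row=4, L[4]='b', prepend. Next row=LF[4]=13
  step 5: row=13, L[13]='B', prepend. Next row=LF[13]=9
  step 6: row=9, L[9]='B', prepend. Next row=LF[9]=6
  step 7: row=6, L[6]='a', prepend. Next row=LF[6]=11
  step 8: row=11, L[11]='B', prepend. Next row=LF[11]=8
  step 9: row=8, L[8]='A', prepend. Next row=LF[8]=3
  step 10: row=3, L[3]='A', prepend. Next row=LF[3]=2
  step 11: row=2, L[2]='B', prepend. Next row=LF[2]=5
  step 12: row=5, L[5]='a', prepend. Next row=LF[5]=10
  step 13: row=10, L[10]='B', prepend. Next row=LF[10]=7
  step 14: row=7, L[7]='a', prepend. Next row=LF[7]=12
Reversed output: aBaBAABaBBbBA$

Answer: aBaBAABaBBbBA$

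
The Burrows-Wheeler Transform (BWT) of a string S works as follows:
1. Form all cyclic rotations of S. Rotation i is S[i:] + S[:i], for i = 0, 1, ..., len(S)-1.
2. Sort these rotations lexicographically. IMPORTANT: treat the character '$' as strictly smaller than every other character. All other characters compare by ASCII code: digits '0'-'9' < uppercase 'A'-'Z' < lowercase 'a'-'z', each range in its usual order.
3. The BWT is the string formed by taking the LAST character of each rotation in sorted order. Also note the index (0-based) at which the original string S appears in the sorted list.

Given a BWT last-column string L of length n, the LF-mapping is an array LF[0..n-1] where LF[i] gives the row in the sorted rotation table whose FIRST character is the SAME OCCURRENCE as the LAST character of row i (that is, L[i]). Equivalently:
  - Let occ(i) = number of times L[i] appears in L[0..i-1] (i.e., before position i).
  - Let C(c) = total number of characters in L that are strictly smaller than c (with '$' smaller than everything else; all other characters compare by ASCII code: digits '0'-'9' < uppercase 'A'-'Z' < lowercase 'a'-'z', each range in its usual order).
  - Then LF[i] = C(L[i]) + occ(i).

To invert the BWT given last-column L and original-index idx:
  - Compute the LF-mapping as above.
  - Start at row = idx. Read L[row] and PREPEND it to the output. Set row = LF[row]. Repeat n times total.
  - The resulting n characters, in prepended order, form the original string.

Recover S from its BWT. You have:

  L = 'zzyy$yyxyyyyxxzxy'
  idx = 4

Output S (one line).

LF mapping: 14 15 5 6 0 7 8 1 9 10 11 12 2 3 16 4 13
Walk LF starting at row 4, prepending L[row]:
  step 1: row=4, L[4]='$', prepend. Next row=LF[4]=0
  step 2: row=0, L[0]='z', prepend. Next row=LF[0]=14
  step 3: row=14, L[14]='z', prepend. Next row=LF[14]=16
  step 4: row=16, L[16]='y', prepend. Next row=LF[16]=13
  step 5: row=13, L[13]='x', prepend. Next row=LF[13]=3
  step 6: row=3, L[3]='y', prepend. Next row=LF[3]=6
  step 7: row=6, L[6]='y', prepend. Next row=LF[6]=8
  step 8: row=8, L[8]='y', prepend. Next row=LF[8]=9
  step 9: row=9, L[9]='y', prepend. Next row=LF[9]=10
  step 10: row=10, L[10]='y', prepend. Next row=LF[10]=11
  step 11: row=11, L[11]='y', prepend. Next row=LF[11]=12
  step 12: row=12, L[12]='x', prepend. Next row=LF[12]=2
  step 13: row=2, L[2]='y', prepend. Next row=LF[2]=5
  step 14: row=5, L[5]='y', prepend. Next row=LF[5]=7
  step 15: row=7, L[7]='x', prepend. Next row=LF[7]=1
  step 16: row=1, L[1]='z', prepend. Next row=LF[1]=15
  step 17: row=15, L[15]='x', prepend. Next row=LF[15]=4
Reversed output: xzxyyxyyyyyyxyzz$

Answer: xzxyyxyyyyyyxyzz$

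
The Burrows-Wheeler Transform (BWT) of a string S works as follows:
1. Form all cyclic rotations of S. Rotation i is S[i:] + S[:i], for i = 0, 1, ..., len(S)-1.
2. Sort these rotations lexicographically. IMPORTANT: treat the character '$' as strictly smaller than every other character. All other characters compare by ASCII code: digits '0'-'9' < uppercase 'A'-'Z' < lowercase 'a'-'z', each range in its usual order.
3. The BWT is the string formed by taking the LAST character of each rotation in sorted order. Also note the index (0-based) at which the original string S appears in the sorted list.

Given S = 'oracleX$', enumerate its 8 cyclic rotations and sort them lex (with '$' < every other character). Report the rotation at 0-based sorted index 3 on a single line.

All 8 rotations (rotation i = S[i:]+S[:i]):
  rot[0] = oracleX$
  rot[1] = racleX$o
  rot[2] = acleX$or
  rot[3] = cleX$ora
  rot[4] = leX$orac
  rot[5] = eX$oracl
  rot[6] = X$oracle
  rot[7] = $oracleX
Sorted (with $ < everything):
  sorted[0] = $oracleX
  sorted[1] = X$oracle
  sorted[2] = acleX$or
  sorted[3] = cleX$ora
  sorted[4] = eX$oracl
  sorted[5] = leX$orac
  sorted[6] = oracleX$
  sorted[7] = racleX$o
sorted[3] = cleX$ora

Answer: cleX$ora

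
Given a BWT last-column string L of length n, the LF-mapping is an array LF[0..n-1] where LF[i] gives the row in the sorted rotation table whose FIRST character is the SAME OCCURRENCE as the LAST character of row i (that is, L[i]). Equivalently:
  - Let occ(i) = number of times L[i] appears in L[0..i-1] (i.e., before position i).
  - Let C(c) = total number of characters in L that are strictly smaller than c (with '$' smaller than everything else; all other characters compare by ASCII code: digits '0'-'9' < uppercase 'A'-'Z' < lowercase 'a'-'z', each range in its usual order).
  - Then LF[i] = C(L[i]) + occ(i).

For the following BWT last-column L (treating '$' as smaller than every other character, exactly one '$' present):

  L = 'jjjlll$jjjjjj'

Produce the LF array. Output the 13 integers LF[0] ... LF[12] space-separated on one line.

Char counts: '$':1, 'j':9, 'l':3
C (first-col start): C('$')=0, C('j')=1, C('l')=10
L[0]='j': occ=0, LF[0]=C('j')+0=1+0=1
L[1]='j': occ=1, LF[1]=C('j')+1=1+1=2
L[2]='j': occ=2, LF[2]=C('j')+2=1+2=3
L[3]='l': occ=0, LF[3]=C('l')+0=10+0=10
L[4]='l': occ=1, LF[4]=C('l')+1=10+1=11
L[5]='l': occ=2, LF[5]=C('l')+2=10+2=12
L[6]='$': occ=0, LF[6]=C('$')+0=0+0=0
L[7]='j': occ=3, LF[7]=C('j')+3=1+3=4
L[8]='j': occ=4, LF[8]=C('j')+4=1+4=5
L[9]='j': occ=5, LF[9]=C('j')+5=1+5=6
L[10]='j': occ=6, LF[10]=C('j')+6=1+6=7
L[11]='j': occ=7, LF[11]=C('j')+7=1+7=8
L[12]='j': occ=8, LF[12]=C('j')+8=1+8=9

Answer: 1 2 3 10 11 12 0 4 5 6 7 8 9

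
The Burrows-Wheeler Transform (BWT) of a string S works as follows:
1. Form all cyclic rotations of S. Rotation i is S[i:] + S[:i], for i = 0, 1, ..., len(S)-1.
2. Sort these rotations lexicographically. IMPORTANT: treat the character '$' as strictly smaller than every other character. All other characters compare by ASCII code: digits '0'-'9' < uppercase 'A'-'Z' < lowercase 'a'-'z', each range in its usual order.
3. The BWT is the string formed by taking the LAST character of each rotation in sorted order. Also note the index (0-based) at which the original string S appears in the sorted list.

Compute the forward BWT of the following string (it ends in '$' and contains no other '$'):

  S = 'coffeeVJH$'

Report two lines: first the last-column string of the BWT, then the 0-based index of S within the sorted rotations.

All 10 rotations (rotation i = S[i:]+S[:i]):
  rot[0] = coffeeVJH$
  rot[1] = offeeVJH$c
  rot[2] = ffeeVJH$co
  rot[3] = feeVJH$cof
  rot[4] = eeVJH$coff
  rot[5] = eVJH$coffe
  rot[6] = VJH$coffee
  rot[7] = JH$coffeeV
  rot[8] = H$coffeeVJ
  rot[9] = $coffeeVJH
Sorted (with $ < everything):
  sorted[0] = $coffeeVJH  (last char: 'H')
  sorted[1] = H$coffeeVJ  (last char: 'J')
  sorted[2] = JH$coffeeV  (last char: 'V')
  sorted[3] = VJH$coffee  (last char: 'e')
  sorted[4] = coffeeVJH$  (last char: '$')
  sorted[5] = eVJH$coffe  (last char: 'e')
  sorted[6] = eeVJH$coff  (last char: 'f')
  sorted[7] = feeVJH$cof  (last char: 'f')
  sorted[8] = ffeeVJH$co  (last char: 'o')
  sorted[9] = offeeVJH$c  (last char: 'c')
Last column: HJVe$effoc
Original string S is at sorted index 4

Answer: HJVe$effoc
4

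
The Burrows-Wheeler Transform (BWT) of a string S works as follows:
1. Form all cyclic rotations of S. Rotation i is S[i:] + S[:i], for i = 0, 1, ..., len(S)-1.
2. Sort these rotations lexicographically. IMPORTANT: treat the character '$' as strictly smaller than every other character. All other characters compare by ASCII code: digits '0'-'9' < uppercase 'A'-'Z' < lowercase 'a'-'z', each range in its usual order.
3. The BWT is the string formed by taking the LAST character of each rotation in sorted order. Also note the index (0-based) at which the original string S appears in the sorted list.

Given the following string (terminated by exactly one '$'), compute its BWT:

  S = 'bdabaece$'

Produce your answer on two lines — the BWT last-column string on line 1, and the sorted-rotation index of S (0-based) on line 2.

All 9 rotations (rotation i = S[i:]+S[:i]):
  rot[0] = bdabaece$
  rot[1] = dabaece$b
  rot[2] = abaece$bd
  rot[3] = baece$bda
  rot[4] = aece$bdab
  rot[5] = ece$bdaba
  rot[6] = ce$bdabae
  rot[7] = e$bdabaec
  rot[8] = $bdabaece
Sorted (with $ < everything):
  sorted[0] = $bdabaece  (last char: 'e')
  sorted[1] = abaece$bd  (last char: 'd')
  sorted[2] = aece$bdab  (last char: 'b')
  sorted[3] = baece$bda  (last char: 'a')
  sorted[4] = bdabaece$  (last char: '$')
  sorted[5] = ce$bdabae  (last char: 'e')
  sorted[6] = dabaece$b  (last char: 'b')
  sorted[7] = e$bdabaec  (last char: 'c')
  sorted[8] = ece$bdaba  (last char: 'a')
Last column: edba$ebca
Original string S is at sorted index 4

Answer: edba$ebca
4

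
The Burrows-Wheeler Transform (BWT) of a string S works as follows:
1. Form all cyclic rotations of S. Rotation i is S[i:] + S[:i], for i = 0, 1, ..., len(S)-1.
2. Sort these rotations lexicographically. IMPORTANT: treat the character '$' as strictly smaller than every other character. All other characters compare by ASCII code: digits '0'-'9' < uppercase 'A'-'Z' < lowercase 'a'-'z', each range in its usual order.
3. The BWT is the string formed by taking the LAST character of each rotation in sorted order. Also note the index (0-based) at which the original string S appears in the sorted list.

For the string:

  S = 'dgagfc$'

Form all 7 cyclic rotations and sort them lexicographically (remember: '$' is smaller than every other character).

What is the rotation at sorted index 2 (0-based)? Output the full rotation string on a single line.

All 7 rotations (rotation i = S[i:]+S[:i]):
  rot[0] = dgagfc$
  rot[1] = gagfc$d
  rot[2] = agfc$dg
  rot[3] = gfc$dga
  rot[4] = fc$dgag
  rot[5] = c$dgagf
  rot[6] = $dgagfc
Sorted (with $ < everything):
  sorted[0] = $dgagfc
  sorted[1] = agfc$dg
  sorted[2] = c$dgagf
  sorted[3] = dgagfc$
  sorted[4] = fc$dgag
  sorted[5] = gagfc$d
  sorted[6] = gfc$dga
sorted[2] = c$dgagf

Answer: c$dgagf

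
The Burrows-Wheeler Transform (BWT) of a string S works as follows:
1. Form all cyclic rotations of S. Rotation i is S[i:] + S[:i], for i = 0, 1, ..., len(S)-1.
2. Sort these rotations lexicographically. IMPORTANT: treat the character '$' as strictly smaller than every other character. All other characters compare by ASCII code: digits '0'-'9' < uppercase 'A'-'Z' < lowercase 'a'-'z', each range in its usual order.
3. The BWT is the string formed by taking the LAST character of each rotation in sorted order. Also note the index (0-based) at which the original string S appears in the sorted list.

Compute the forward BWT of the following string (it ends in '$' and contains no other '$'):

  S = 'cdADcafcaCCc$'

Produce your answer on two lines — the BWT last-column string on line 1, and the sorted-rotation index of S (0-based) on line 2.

Answer: cdaCAccCfD$ca
10

Derivation:
All 13 rotations (rotation i = S[i:]+S[:i]):
  rot[0] = cdADcafcaCCc$
  rot[1] = dADcafcaCCc$c
  rot[2] = ADcafcaCCc$cd
  rot[3] = DcafcaCCc$cdA
  rot[4] = cafcaCCc$cdAD
  rot[5] = afcaCCc$cdADc
  rot[6] = fcaCCc$cdADca
  rot[7] = caCCc$cdADcaf
  rot[8] = aCCc$cdADcafc
  rot[9] = CCc$cdADcafca
  rot[10] = Cc$cdADcafcaC
  rot[11] = c$cdADcafcaCC
  rot[12] = $cdADcafcaCCc
Sorted (with $ < everything):
  sorted[0] = $cdADcafcaCCc  (last char: 'c')
  sorted[1] = ADcafcaCCc$cd  (last char: 'd')
  sorted[2] = CCc$cdADcafca  (last char: 'a')
  sorted[3] = Cc$cdADcafcaC  (last char: 'C')
  sorted[4] = DcafcaCCc$cdA  (last char: 'A')
  sorted[5] = aCCc$cdADcafc  (last char: 'c')
  sorted[6] = afcaCCc$cdADc  (last char: 'c')
  sorted[7] = c$cdADcafcaCC  (last char: 'C')
  sorted[8] = caCCc$cdADcaf  (last char: 'f')
  sorted[9] = cafcaCCc$cdAD  (last char: 'D')
  sorted[10] = cdADcafcaCCc$  (last char: '$')
  sorted[11] = dADcafcaCCc$c  (last char: 'c')
  sorted[12] = fcaCCc$cdADca  (last char: 'a')
Last column: cdaCAccCfD$ca
Original string S is at sorted index 10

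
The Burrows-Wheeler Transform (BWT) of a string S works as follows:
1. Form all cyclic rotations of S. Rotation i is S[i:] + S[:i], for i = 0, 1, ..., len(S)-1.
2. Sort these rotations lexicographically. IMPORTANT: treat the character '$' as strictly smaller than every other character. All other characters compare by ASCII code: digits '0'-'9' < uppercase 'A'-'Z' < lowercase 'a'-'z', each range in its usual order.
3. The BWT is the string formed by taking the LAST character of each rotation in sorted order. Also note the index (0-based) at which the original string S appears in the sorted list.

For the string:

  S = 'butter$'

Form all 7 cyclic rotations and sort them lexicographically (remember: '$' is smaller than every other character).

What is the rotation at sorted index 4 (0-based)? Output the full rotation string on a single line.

Answer: ter$but

Derivation:
All 7 rotations (rotation i = S[i:]+S[:i]):
  rot[0] = butter$
  rot[1] = utter$b
  rot[2] = tter$bu
  rot[3] = ter$but
  rot[4] = er$butt
  rot[5] = r$butte
  rot[6] = $butter
Sorted (with $ < everything):
  sorted[0] = $butter
  sorted[1] = butter$
  sorted[2] = er$butt
  sorted[3] = r$butte
  sorted[4] = ter$but
  sorted[5] = tter$bu
  sorted[6] = utter$b
sorted[4] = ter$but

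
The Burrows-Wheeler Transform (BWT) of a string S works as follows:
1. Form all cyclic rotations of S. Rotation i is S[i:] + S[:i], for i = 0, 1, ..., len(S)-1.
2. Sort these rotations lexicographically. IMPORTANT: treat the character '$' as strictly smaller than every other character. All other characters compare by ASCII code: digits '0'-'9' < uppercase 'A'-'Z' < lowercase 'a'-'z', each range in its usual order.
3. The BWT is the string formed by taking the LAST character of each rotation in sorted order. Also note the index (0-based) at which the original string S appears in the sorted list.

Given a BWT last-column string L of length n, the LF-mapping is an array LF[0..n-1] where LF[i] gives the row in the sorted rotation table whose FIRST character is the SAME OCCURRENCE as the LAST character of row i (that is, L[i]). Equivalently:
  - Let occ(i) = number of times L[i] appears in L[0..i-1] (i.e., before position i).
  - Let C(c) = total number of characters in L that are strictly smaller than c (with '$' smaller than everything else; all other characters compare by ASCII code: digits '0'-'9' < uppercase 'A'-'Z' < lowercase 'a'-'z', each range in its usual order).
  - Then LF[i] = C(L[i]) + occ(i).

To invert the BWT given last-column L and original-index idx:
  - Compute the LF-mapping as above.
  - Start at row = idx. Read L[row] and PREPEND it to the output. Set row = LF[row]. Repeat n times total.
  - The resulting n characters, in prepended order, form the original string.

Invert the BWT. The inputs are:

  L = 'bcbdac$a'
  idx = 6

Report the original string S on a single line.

Answer: ccabadb$

Derivation:
LF mapping: 3 5 4 7 1 6 0 2
Walk LF starting at row 6, prepending L[row]:
  step 1: row=6, L[6]='$', prepend. Next row=LF[6]=0
  step 2: row=0, L[0]='b', prepend. Next row=LF[0]=3
  step 3: row=3, L[3]='d', prepend. Next row=LF[3]=7
  step 4: row=7, L[7]='a', prepend. Next row=LF[7]=2
  step 5: row=2, L[2]='b', prepend. Next row=LF[2]=4
  step 6: row=4, L[4]='a', prepend. Next row=LF[4]=1
  step 7: row=1, L[1]='c', prepend. Next row=LF[1]=5
  step 8: row=5, L[5]='c', prepend. Next row=LF[5]=6
Reversed output: ccabadb$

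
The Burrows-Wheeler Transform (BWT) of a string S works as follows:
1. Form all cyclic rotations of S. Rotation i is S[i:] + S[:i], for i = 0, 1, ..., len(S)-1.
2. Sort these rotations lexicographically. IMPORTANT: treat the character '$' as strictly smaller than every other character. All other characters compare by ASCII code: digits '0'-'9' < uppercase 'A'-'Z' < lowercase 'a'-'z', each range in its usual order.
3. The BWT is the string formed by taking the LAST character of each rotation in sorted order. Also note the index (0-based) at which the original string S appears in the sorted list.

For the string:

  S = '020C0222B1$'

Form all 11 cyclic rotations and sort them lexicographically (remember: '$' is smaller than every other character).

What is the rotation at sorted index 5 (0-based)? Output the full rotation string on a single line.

All 11 rotations (rotation i = S[i:]+S[:i]):
  rot[0] = 020C0222B1$
  rot[1] = 20C0222B1$0
  rot[2] = 0C0222B1$02
  rot[3] = C0222B1$020
  rot[4] = 0222B1$020C
  rot[5] = 222B1$020C0
  rot[6] = 22B1$020C02
  rot[7] = 2B1$020C022
  rot[8] = B1$020C0222
  rot[9] = 1$020C0222B
  rot[10] = $020C0222B1
Sorted (with $ < everything):
  sorted[0] = $020C0222B1
  sorted[1] = 020C0222B1$
  sorted[2] = 0222B1$020C
  sorted[3] = 0C0222B1$02
  sorted[4] = 1$020C0222B
  sorted[5] = 20C0222B1$0
  sorted[6] = 222B1$020C0
  sorted[7] = 22B1$020C02
  sorted[8] = 2B1$020C022
  sorted[9] = B1$020C0222
  sorted[10] = C0222B1$020
sorted[5] = 20C0222B1$0

Answer: 20C0222B1$0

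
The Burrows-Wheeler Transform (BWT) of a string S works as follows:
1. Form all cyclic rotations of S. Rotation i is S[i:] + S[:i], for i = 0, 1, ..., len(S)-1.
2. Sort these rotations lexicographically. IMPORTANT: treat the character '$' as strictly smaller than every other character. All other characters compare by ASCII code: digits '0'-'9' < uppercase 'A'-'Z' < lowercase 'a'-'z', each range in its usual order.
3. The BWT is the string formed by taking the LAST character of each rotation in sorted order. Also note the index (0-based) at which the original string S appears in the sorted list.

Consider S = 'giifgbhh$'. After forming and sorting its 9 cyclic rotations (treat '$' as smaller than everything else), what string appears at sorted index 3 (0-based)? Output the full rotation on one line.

Answer: gbhh$giif

Derivation:
All 9 rotations (rotation i = S[i:]+S[:i]):
  rot[0] = giifgbhh$
  rot[1] = iifgbhh$g
  rot[2] = ifgbhh$gi
  rot[3] = fgbhh$gii
  rot[4] = gbhh$giif
  rot[5] = bhh$giifg
  rot[6] = hh$giifgb
  rot[7] = h$giifgbh
  rot[8] = $giifgbhh
Sorted (with $ < everything):
  sorted[0] = $giifgbhh
  sorted[1] = bhh$giifg
  sorted[2] = fgbhh$gii
  sorted[3] = gbhh$giif
  sorted[4] = giifgbhh$
  sorted[5] = h$giifgbh
  sorted[6] = hh$giifgb
  sorted[7] = ifgbhh$gi
  sorted[8] = iifgbhh$g
sorted[3] = gbhh$giif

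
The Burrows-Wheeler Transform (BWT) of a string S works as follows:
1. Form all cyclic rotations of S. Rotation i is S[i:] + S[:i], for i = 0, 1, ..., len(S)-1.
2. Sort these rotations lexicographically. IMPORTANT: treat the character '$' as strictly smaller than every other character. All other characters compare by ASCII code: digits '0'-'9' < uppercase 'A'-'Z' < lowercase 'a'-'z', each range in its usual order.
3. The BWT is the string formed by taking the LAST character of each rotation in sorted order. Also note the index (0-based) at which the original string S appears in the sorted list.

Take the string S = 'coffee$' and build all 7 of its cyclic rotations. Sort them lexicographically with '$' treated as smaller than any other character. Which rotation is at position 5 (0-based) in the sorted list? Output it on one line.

All 7 rotations (rotation i = S[i:]+S[:i]):
  rot[0] = coffee$
  rot[1] = offee$c
  rot[2] = ffee$co
  rot[3] = fee$cof
  rot[4] = ee$coff
  rot[5] = e$coffe
  rot[6] = $coffee
Sorted (with $ < everything):
  sorted[0] = $coffee
  sorted[1] = coffee$
  sorted[2] = e$coffe
  sorted[3] = ee$coff
  sorted[4] = fee$cof
  sorted[5] = ffee$co
  sorted[6] = offee$c
sorted[5] = ffee$co

Answer: ffee$co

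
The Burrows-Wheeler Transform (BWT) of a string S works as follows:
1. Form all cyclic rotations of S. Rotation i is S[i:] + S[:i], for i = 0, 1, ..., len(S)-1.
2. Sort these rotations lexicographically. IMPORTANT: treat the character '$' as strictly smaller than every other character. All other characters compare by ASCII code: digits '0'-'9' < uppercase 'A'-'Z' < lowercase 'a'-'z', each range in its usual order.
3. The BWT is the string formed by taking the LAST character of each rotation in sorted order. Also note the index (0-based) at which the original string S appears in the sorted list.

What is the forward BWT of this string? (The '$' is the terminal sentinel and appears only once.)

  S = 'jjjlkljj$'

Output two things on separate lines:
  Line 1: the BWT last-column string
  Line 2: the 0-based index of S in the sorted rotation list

All 9 rotations (rotation i = S[i:]+S[:i]):
  rot[0] = jjjlkljj$
  rot[1] = jjlkljj$j
  rot[2] = jlkljj$jj
  rot[3] = lkljj$jjj
  rot[4] = kljj$jjjl
  rot[5] = ljj$jjjlk
  rot[6] = jj$jjjlkl
  rot[7] = j$jjjlklj
  rot[8] = $jjjlkljj
Sorted (with $ < everything):
  sorted[0] = $jjjlkljj  (last char: 'j')
  sorted[1] = j$jjjlklj  (last char: 'j')
  sorted[2] = jj$jjjlkl  (last char: 'l')
  sorted[3] = jjjlkljj$  (last char: '$')
  sorted[4] = jjlkljj$j  (last char: 'j')
  sorted[5] = jlkljj$jj  (last char: 'j')
  sorted[6] = kljj$jjjl  (last char: 'l')
  sorted[7] = ljj$jjjlk  (last char: 'k')
  sorted[8] = lkljj$jjj  (last char: 'j')
Last column: jjl$jjlkj
Original string S is at sorted index 3

Answer: jjl$jjlkj
3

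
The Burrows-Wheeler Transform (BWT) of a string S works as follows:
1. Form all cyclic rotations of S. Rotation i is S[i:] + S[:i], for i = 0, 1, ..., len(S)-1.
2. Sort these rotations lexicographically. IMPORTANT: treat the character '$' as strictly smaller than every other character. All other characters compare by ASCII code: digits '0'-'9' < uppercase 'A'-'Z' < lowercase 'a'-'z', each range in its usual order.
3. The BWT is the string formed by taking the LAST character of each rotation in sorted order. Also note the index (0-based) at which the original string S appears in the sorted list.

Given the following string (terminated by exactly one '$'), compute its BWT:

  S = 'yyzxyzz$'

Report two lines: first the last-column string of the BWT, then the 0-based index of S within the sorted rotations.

All 8 rotations (rotation i = S[i:]+S[:i]):
  rot[0] = yyzxyzz$
  rot[1] = yzxyzz$y
  rot[2] = zxyzz$yy
  rot[3] = xyzz$yyz
  rot[4] = yzz$yyzx
  rot[5] = zz$yyzxy
  rot[6] = z$yyzxyz
  rot[7] = $yyzxyzz
Sorted (with $ < everything):
  sorted[0] = $yyzxyzz  (last char: 'z')
  sorted[1] = xyzz$yyz  (last char: 'z')
  sorted[2] = yyzxyzz$  (last char: '$')
  sorted[3] = yzxyzz$y  (last char: 'y')
  sorted[4] = yzz$yyzx  (last char: 'x')
  sorted[5] = z$yyzxyz  (last char: 'z')
  sorted[6] = zxyzz$yy  (last char: 'y')
  sorted[7] = zz$yyzxy  (last char: 'y')
Last column: zz$yxzyy
Original string S is at sorted index 2

Answer: zz$yxzyy
2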